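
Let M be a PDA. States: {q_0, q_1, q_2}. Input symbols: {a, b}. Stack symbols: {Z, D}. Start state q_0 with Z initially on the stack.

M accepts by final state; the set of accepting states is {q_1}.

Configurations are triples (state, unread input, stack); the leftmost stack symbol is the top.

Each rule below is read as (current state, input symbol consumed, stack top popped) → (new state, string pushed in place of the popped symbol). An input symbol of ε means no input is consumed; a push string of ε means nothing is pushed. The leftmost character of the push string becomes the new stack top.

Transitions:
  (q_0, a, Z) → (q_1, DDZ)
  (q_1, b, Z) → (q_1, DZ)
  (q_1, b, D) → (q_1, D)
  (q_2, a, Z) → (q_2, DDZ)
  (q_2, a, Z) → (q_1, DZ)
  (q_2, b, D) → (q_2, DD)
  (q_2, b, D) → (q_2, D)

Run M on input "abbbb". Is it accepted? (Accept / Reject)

One accepting computation: (q_0, abbbb, Z) ⊢ (q_1, bbbb, DDZ) ⊢ (q_1, bbb, DDZ) ⊢ (q_1, bb, DDZ) ⊢ (q_1, b, DDZ) ⊢ (q_1, ε, DDZ)
All input consumed and state q_1 ∈ F.

Accept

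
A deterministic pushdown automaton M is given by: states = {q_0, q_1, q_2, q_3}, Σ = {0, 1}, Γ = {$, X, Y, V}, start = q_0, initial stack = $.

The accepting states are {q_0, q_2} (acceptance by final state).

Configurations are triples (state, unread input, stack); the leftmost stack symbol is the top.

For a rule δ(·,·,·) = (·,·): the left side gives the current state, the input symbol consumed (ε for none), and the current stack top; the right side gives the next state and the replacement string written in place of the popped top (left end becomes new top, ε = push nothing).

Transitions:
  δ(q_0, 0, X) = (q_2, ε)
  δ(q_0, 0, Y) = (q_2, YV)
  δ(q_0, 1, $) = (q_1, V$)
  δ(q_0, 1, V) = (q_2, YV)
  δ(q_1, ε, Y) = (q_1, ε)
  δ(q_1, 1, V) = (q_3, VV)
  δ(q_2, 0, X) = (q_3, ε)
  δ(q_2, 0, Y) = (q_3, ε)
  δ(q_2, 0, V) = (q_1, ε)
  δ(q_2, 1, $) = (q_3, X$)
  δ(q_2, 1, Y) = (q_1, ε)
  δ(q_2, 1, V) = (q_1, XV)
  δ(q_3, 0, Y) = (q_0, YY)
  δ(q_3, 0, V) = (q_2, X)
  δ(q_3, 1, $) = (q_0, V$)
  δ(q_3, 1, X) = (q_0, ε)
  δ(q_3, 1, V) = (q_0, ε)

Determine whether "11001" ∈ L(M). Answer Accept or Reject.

Accept

(q_0, 11001, $)
  read 1, top $: go to q_1, push V$ → (q_1, 1001, V$)
  read 1, top V: go to q_3, push VV → (q_3, 001, VV$)
  read 0, top V: go to q_2, push X → (q_2, 01, XV$)
  read 0, top X: go to q_3, push ε → (q_3, 1, V$)
  read 1, top V: go to q_0, push ε → (q_0, ε, $)
All input consumed; state q_0 ∈ F.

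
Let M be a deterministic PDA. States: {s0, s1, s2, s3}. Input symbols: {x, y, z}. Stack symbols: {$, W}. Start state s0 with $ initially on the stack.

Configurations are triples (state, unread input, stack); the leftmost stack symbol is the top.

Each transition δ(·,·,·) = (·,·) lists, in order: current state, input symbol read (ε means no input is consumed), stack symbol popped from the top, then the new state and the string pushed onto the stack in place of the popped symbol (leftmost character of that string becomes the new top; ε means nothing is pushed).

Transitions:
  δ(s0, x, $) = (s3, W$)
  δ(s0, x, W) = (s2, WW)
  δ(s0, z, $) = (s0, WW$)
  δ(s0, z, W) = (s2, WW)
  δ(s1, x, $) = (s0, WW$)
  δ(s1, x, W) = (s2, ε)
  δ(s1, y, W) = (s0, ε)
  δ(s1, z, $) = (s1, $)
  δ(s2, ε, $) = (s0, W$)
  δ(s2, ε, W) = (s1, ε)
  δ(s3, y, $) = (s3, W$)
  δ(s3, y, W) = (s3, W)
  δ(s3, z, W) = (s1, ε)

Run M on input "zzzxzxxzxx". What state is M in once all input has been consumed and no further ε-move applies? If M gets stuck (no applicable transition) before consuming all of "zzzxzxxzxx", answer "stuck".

stuck

(s0, zzzxzxxzxx, $)
  read z, top $: go to s0, push WW$ → (s0, zzxzxxzxx, WW$)
  read z, top W: go to s2, push WW → (s2, zxzxxzxx, WWW$)
  ε-move, top W: go to s1, push ε → (s1, zxzxxzxx, WW$)
No transition for (s1, z, top W); M blocks with input zxzxxzxx remaining.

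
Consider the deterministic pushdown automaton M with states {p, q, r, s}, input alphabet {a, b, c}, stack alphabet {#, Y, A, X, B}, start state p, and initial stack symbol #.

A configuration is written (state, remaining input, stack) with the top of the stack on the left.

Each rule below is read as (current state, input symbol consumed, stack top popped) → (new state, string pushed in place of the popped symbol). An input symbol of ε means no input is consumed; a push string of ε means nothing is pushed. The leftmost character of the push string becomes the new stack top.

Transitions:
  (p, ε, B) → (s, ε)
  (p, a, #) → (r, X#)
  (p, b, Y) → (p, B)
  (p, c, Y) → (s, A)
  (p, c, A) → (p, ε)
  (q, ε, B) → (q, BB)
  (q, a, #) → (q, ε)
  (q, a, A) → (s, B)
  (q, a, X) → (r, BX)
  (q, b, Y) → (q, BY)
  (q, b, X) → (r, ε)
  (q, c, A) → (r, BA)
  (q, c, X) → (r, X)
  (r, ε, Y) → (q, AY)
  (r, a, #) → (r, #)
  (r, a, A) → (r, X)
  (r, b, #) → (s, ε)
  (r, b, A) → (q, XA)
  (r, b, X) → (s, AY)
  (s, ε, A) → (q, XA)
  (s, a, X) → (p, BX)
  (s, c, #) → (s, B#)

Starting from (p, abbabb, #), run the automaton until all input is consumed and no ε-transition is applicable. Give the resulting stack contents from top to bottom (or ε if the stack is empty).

(p, abbabb, #)
  read a, top #: go to r, push X# → (r, bbabb, X#)
  read b, top X: go to s, push AY → (s, babb, AY#)
  ε-move, top A: go to q, push XA → (q, babb, XAY#)
  read b, top X: go to r, push ε → (r, abb, AY#)
  read a, top A: go to r, push X → (r, bb, XY#)
  read b, top X: go to s, push AY → (s, b, AYY#)
  ε-move, top A: go to q, push XA → (q, b, XAYY#)
  read b, top X: go to r, push ε → (r, ε, AYY#)
All input consumed in state r with stack AYY#.

AYY#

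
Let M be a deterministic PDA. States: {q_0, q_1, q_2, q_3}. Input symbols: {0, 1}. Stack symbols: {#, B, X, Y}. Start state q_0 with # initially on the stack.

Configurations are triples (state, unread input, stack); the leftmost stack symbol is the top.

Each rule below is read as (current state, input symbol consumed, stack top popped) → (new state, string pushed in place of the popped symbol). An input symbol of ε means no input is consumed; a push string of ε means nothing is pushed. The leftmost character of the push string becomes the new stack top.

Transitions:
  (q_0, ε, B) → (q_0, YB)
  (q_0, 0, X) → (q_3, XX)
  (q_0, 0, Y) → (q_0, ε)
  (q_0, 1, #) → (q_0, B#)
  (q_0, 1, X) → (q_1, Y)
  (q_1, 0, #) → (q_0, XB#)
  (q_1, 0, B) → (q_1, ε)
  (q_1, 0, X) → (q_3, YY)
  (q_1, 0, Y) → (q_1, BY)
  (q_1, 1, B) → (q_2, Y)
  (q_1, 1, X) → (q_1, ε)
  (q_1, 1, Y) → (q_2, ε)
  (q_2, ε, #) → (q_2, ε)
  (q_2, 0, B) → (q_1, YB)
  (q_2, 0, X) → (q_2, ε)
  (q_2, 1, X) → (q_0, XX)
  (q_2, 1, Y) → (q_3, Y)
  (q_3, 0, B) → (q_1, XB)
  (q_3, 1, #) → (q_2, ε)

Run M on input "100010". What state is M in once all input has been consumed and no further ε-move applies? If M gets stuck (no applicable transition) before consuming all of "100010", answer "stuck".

stuck

(q_0, 100010, #)
  read 1, top #: go to q_0, push B# → (q_0, 00010, B#)
  ε-move, top B: go to q_0, push YB → (q_0, 00010, YB#)
  read 0, top Y: go to q_0, push ε → (q_0, 0010, B#)
  ε-move, top B: go to q_0, push YB → (q_0, 0010, YB#)
  read 0, top Y: go to q_0, push ε → (q_0, 010, B#)
  ε-move, top B: go to q_0, push YB → (q_0, 010, YB#)
  read 0, top Y: go to q_0, push ε → (q_0, 10, B#)
  ε-move, top B: go to q_0, push YB → (q_0, 10, YB#)
No transition for (q_0, 1, top Y); M blocks with input 10 remaining.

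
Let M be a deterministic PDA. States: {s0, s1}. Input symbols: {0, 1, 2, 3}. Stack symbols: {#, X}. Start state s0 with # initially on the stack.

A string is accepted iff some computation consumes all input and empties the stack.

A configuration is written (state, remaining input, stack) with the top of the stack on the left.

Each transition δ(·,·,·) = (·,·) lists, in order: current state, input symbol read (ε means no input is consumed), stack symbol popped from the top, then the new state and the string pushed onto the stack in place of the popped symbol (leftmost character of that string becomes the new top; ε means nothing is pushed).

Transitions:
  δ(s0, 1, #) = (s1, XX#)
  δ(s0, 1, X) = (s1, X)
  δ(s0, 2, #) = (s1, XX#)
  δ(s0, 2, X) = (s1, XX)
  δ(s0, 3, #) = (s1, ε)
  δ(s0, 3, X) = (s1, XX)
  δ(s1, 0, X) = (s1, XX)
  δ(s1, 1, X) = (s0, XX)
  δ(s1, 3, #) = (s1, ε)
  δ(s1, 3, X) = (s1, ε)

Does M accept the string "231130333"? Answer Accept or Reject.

(s0, 231130333, #)
  read 2, top #: go to s1, push XX# → (s1, 31130333, XX#)
  read 3, top X: go to s1, push ε → (s1, 1130333, X#)
  read 1, top X: go to s0, push XX → (s0, 130333, XX#)
  read 1, top X: go to s1, push X → (s1, 30333, XX#)
  read 3, top X: go to s1, push ε → (s1, 0333, X#)
  read 0, top X: go to s1, push XX → (s1, 333, XX#)
  read 3, top X: go to s1, push ε → (s1, 33, X#)
  read 3, top X: go to s1, push ε → (s1, 3, #)
  read 3, top #: go to s1, push ε → (s1, ε, ε)
All input consumed and the stack is empty.

Accept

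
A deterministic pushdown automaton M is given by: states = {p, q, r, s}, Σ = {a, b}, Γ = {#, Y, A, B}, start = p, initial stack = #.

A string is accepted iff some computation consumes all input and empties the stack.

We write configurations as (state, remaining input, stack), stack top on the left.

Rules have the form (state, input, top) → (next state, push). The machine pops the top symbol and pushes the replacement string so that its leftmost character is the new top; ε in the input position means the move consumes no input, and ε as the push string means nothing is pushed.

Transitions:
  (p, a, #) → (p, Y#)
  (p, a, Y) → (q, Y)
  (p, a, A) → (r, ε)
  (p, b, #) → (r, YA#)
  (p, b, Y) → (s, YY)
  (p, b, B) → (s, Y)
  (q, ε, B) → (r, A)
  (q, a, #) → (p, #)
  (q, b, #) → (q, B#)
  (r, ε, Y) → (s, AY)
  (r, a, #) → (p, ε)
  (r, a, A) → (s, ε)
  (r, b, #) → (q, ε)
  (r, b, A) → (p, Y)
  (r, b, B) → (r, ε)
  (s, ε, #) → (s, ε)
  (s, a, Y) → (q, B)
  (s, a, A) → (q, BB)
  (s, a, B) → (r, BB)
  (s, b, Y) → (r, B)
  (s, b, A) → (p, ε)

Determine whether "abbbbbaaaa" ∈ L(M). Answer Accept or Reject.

Accept

(p, abbbbbaaaa, #)
  read a, top #: go to p, push Y# → (p, bbbbbaaaa, Y#)
  read b, top Y: go to s, push YY → (s, bbbbaaaa, YY#)
  read b, top Y: go to r, push B → (r, bbbaaaa, BY#)
  read b, top B: go to r, push ε → (r, bbaaaa, Y#)
  ε-move, top Y: go to s, push AY → (s, bbaaaa, AY#)
  read b, top A: go to p, push ε → (p, baaaa, Y#)
  read b, top Y: go to s, push YY → (s, aaaa, YY#)
  read a, top Y: go to q, push B → (q, aaa, BY#)
  ε-move, top B: go to r, push A → (r, aaa, AY#)
  read a, top A: go to s, push ε → (s, aa, Y#)
  read a, top Y: go to q, push B → (q, a, B#)
  ε-move, top B: go to r, push A → (r, a, A#)
  read a, top A: go to s, push ε → (s, ε, #)
  ε-move, top #: go to s, push ε → (s, ε, ε)
All input consumed and the stack is empty.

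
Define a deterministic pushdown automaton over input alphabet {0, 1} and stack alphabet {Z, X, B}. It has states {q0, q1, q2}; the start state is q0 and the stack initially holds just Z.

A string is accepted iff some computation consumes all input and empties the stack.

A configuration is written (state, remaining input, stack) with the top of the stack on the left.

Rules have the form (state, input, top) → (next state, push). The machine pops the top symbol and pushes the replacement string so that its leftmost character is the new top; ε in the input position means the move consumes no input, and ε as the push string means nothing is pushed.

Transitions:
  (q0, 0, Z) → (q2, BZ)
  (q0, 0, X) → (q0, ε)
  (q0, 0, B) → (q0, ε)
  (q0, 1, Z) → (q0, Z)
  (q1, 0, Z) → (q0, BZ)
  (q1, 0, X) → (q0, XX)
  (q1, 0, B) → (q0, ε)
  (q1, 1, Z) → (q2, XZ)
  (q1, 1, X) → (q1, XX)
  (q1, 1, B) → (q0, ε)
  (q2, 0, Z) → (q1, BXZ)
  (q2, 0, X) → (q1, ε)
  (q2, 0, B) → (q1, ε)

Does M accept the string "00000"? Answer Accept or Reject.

(q0, 00000, Z)
  read 0, top Z: go to q2, push BZ → (q2, 0000, BZ)
  read 0, top B: go to q1, push ε → (q1, 000, Z)
  read 0, top Z: go to q0, push BZ → (q0, 00, BZ)
  read 0, top B: go to q0, push ε → (q0, 0, Z)
  read 0, top Z: go to q2, push BZ → (q2, ε, BZ)
All input consumed; stack is BZ, not empty, and no further ε-move applies.

Reject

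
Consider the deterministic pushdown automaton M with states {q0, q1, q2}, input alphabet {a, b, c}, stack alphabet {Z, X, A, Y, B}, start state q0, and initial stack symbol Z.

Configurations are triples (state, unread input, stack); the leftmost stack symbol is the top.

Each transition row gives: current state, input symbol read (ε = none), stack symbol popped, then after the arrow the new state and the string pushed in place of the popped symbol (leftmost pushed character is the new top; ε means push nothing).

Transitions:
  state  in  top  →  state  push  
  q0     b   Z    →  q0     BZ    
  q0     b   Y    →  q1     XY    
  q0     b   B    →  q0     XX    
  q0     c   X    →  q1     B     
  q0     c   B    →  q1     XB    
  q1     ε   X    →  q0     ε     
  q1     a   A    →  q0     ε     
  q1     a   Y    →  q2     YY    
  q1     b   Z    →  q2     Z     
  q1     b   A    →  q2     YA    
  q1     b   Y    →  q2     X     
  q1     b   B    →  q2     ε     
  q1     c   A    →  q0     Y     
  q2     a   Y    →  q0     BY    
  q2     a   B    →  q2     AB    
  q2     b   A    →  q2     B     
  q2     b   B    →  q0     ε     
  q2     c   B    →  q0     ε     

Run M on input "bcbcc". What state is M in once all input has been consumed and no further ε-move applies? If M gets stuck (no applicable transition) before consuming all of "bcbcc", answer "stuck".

(q0, bcbcc, Z)
  read b, top Z: go to q0, push BZ → (q0, cbcc, BZ)
  read c, top B: go to q1, push XB → (q1, bcc, XBZ)
  ε-move, top X: go to q0, push ε → (q0, bcc, BZ)
  read b, top B: go to q0, push XX → (q0, cc, XXZ)
  read c, top X: go to q1, push B → (q1, c, BXZ)
No transition for (q1, c, top B); M blocks with input c remaining.

stuck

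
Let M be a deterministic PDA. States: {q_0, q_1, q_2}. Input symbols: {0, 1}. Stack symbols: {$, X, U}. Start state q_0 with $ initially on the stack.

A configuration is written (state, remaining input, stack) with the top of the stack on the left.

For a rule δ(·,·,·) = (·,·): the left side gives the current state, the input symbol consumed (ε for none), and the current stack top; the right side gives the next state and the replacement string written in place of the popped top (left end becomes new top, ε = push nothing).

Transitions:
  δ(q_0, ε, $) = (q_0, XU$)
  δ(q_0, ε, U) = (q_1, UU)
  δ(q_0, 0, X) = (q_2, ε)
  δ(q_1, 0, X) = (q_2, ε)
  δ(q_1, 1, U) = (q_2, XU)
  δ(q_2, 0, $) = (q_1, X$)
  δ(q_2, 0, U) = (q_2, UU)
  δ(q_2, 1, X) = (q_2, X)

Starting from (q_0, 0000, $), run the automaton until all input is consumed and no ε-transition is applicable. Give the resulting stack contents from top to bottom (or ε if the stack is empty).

UUUU$

(q_0, 0000, $)
  ε-move, top $: go to q_0, push XU$ → (q_0, 0000, XU$)
  read 0, top X: go to q_2, push ε → (q_2, 000, U$)
  read 0, top U: go to q_2, push UU → (q_2, 00, UU$)
  read 0, top U: go to q_2, push UU → (q_2, 0, UUU$)
  read 0, top U: go to q_2, push UU → (q_2, ε, UUUU$)
All input consumed in state q_2 with stack UUUU$.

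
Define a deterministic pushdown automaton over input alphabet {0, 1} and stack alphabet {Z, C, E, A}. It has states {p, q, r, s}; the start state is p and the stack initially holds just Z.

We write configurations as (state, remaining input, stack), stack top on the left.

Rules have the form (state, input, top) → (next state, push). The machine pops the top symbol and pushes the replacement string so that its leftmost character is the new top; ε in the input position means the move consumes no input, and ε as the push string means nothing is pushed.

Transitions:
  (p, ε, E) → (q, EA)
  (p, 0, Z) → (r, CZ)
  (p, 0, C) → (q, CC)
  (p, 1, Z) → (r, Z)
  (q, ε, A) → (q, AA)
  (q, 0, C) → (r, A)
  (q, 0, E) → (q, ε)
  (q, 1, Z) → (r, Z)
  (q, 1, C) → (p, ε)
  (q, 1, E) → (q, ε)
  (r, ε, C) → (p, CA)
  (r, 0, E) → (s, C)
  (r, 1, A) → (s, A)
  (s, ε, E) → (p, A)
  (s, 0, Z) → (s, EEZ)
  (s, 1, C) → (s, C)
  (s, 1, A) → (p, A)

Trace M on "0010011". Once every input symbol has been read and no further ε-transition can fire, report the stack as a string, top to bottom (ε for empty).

ACAZ

(p, 0010011, Z)
  read 0, top Z: go to r, push CZ → (r, 010011, CZ)
  ε-move, top C: go to p, push CA → (p, 010011, CAZ)
  read 0, top C: go to q, push CC → (q, 10011, CCAZ)
  read 1, top C: go to p, push ε → (p, 0011, CAZ)
  read 0, top C: go to q, push CC → (q, 011, CCAZ)
  read 0, top C: go to r, push A → (r, 11, ACAZ)
  read 1, top A: go to s, push A → (s, 1, ACAZ)
  read 1, top A: go to p, push A → (p, ε, ACAZ)
All input consumed in state p with stack ACAZ.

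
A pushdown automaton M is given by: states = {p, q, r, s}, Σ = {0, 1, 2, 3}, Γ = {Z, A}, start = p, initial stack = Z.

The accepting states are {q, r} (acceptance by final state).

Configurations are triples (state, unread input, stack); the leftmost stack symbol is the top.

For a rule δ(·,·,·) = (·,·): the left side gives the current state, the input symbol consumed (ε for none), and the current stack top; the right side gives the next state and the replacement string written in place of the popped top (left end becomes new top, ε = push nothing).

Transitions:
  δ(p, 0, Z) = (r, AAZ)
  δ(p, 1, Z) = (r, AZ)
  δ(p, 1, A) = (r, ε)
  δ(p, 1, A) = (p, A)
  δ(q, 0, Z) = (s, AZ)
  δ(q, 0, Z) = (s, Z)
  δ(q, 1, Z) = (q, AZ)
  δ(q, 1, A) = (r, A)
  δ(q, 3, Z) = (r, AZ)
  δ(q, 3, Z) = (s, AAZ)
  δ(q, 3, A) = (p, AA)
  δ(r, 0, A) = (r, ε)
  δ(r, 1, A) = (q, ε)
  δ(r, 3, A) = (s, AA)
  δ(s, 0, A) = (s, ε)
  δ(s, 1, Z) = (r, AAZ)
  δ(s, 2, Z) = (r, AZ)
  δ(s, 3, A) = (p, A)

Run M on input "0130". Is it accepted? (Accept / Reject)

No computation consumes all input and reaches a final state.

Reject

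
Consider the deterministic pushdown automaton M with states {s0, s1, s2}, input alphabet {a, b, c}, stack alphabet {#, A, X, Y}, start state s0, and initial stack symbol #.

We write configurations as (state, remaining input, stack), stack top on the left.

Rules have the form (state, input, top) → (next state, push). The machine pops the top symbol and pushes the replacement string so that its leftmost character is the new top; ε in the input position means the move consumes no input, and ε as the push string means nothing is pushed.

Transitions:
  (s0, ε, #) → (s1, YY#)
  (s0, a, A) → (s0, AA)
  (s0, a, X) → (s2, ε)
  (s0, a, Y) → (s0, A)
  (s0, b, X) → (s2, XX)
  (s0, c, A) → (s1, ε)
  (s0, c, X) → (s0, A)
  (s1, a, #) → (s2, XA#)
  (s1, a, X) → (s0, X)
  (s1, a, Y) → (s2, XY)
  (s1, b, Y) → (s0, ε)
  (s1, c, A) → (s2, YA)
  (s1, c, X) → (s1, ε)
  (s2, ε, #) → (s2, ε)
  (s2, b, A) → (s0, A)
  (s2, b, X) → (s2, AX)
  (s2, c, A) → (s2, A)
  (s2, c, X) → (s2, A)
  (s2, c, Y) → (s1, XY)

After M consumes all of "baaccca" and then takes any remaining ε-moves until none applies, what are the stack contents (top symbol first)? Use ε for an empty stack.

XYA#

(s0, baaccca, #)
  ε-move, top #: go to s1, push YY# → (s1, baaccca, YY#)
  read b, top Y: go to s0, push ε → (s0, aaccca, Y#)
  read a, top Y: go to s0, push A → (s0, accca, A#)
  read a, top A: go to s0, push AA → (s0, ccca, AA#)
  read c, top A: go to s1, push ε → (s1, cca, A#)
  read c, top A: go to s2, push YA → (s2, ca, YA#)
  read c, top Y: go to s1, push XY → (s1, a, XYA#)
  read a, top X: go to s0, push X → (s0, ε, XYA#)
All input consumed in state s0 with stack XYA#.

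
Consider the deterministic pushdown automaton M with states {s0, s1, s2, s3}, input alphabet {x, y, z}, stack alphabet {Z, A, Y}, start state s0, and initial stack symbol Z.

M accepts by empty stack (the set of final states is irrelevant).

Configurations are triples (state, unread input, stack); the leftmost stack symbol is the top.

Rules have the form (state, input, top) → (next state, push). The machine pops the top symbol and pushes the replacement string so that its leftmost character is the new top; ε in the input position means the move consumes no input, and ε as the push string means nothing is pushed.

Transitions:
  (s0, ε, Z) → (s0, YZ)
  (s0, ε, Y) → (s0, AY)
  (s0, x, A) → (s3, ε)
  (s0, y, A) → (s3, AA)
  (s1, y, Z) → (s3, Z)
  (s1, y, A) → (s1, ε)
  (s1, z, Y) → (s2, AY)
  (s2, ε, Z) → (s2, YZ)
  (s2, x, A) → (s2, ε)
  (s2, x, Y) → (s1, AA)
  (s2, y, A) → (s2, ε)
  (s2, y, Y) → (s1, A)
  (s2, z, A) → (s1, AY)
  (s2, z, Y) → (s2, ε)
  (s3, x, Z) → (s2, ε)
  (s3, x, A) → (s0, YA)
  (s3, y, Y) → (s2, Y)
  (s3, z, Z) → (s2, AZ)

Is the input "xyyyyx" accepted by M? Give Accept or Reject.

Accept

(s0, xyyyyx, Z) ⊢ (s0, xyyyyx, YZ) ⊢ (s0, xyyyyx, AYZ) ⊢ (s3, yyyyx, YZ) ⊢ (s2, yyyx, YZ) ⊢ (s1, yyx, AZ) ⊢ (s1, yx, Z) ⊢ (s3, x, Z) ⊢ (s2, ε, ε)
All input consumed and the stack is empty.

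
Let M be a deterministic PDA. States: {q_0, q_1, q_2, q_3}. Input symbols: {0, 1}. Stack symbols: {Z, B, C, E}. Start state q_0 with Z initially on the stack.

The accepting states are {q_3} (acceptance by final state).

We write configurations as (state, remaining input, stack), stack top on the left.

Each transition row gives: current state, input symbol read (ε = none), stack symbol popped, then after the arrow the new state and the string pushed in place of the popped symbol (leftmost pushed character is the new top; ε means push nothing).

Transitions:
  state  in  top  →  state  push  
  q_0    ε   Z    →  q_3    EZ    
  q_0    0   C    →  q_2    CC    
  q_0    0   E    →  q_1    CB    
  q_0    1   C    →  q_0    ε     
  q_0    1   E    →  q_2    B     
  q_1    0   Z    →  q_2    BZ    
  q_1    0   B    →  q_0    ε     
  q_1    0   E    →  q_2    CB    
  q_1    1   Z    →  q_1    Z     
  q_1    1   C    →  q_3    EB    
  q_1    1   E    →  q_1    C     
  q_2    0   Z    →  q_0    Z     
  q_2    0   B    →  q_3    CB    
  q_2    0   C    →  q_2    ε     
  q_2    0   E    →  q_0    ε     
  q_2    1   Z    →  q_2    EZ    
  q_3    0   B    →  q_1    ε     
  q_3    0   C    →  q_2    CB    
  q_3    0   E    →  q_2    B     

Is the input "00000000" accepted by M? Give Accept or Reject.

(q_0, 00000000, Z)
  ε-move, top Z: go to q_3, push EZ → (q_3, 00000000, EZ)
  read 0, top E: go to q_2, push B → (q_2, 0000000, BZ)
  read 0, top B: go to q_3, push CB → (q_3, 000000, CBZ)
  read 0, top C: go to q_2, push CB → (q_2, 00000, CBBZ)
  read 0, top C: go to q_2, push ε → (q_2, 0000, BBZ)
  read 0, top B: go to q_3, push CB → (q_3, 000, CBBZ)
  read 0, top C: go to q_2, push CB → (q_2, 00, CBBBZ)
  read 0, top C: go to q_2, push ε → (q_2, 0, BBBZ)
  read 0, top B: go to q_3, push CB → (q_3, ε, CBBBZ)
All input consumed; state q_3 ∈ F.

Accept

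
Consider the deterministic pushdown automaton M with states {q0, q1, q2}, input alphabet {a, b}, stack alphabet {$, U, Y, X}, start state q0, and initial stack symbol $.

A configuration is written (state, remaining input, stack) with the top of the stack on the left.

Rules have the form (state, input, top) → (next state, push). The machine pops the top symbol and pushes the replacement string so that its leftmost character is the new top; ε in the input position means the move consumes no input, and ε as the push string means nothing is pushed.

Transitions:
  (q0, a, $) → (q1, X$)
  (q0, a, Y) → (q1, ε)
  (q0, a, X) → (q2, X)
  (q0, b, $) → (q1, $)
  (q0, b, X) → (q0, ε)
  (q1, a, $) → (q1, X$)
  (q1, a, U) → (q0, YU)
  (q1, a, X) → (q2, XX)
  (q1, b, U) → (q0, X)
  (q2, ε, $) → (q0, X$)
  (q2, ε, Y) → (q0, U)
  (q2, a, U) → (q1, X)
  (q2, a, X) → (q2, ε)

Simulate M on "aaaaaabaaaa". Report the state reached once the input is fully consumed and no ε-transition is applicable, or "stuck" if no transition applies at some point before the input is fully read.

(q0, aaaaaabaaaa, $)
  read a, top $: go to q1, push X$ → (q1, aaaaabaaaa, X$)
  read a, top X: go to q2, push XX → (q2, aaaabaaaa, XX$)
  read a, top X: go to q2, push ε → (q2, aaabaaaa, X$)
  read a, top X: go to q2, push ε → (q2, aabaaaa, $)
  ε-move, top $: go to q0, push X$ → (q0, aabaaaa, X$)
  read a, top X: go to q2, push X → (q2, abaaaa, X$)
  read a, top X: go to q2, push ε → (q2, baaaa, $)
  ε-move, top $: go to q0, push X$ → (q0, baaaa, X$)
  read b, top X: go to q0, push ε → (q0, aaaa, $)
  read a, top $: go to q1, push X$ → (q1, aaa, X$)
  read a, top X: go to q2, push XX → (q2, aa, XX$)
  read a, top X: go to q2, push ε → (q2, a, X$)
  read a, top X: go to q2, push ε → (q2, ε, $)
  ε-move, top $: go to q0, push X$ → (q0, ε, X$)
All input consumed; M is in state q0.

q0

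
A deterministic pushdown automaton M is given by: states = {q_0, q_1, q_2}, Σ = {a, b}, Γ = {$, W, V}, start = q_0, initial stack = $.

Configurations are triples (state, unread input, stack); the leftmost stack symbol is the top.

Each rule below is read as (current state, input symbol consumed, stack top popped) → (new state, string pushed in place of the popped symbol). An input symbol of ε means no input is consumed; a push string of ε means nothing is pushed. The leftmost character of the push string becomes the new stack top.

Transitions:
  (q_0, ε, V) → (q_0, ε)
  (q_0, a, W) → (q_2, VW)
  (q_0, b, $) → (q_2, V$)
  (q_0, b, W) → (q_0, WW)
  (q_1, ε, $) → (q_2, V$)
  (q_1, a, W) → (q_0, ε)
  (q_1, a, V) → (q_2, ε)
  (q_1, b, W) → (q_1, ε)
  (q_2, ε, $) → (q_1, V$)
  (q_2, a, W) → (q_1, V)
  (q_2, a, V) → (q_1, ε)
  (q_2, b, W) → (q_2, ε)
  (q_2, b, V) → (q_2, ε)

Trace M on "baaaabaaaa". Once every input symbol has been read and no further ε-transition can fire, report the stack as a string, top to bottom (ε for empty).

V$

(q_0, baaaabaaaa, $)
  read b, top $: go to q_2, push V$ → (q_2, aaaabaaaa, V$)
  read a, top V: go to q_1, push ε → (q_1, aaabaaaa, $)
  ε-move, top $: go to q_2, push V$ → (q_2, aaabaaaa, V$)
  read a, top V: go to q_1, push ε → (q_1, aabaaaa, $)
  ε-move, top $: go to q_2, push V$ → (q_2, aabaaaa, V$)
  read a, top V: go to q_1, push ε → (q_1, abaaaa, $)
  ε-move, top $: go to q_2, push V$ → (q_2, abaaaa, V$)
  read a, top V: go to q_1, push ε → (q_1, baaaa, $)
  ε-move, top $: go to q_2, push V$ → (q_2, baaaa, V$)
  read b, top V: go to q_2, push ε → (q_2, aaaa, $)
  ε-move, top $: go to q_1, push V$ → (q_1, aaaa, V$)
  read a, top V: go to q_2, push ε → (q_2, aaa, $)
  ε-move, top $: go to q_1, push V$ → (q_1, aaa, V$)
  read a, top V: go to q_2, push ε → (q_2, aa, $)
  ε-move, top $: go to q_1, push V$ → (q_1, aa, V$)
  read a, top V: go to q_2, push ε → (q_2, a, $)
  ε-move, top $: go to q_1, push V$ → (q_1, a, V$)
  read a, top V: go to q_2, push ε → (q_2, ε, $)
  ε-move, top $: go to q_1, push V$ → (q_1, ε, V$)
All input consumed in state q_1 with stack V$.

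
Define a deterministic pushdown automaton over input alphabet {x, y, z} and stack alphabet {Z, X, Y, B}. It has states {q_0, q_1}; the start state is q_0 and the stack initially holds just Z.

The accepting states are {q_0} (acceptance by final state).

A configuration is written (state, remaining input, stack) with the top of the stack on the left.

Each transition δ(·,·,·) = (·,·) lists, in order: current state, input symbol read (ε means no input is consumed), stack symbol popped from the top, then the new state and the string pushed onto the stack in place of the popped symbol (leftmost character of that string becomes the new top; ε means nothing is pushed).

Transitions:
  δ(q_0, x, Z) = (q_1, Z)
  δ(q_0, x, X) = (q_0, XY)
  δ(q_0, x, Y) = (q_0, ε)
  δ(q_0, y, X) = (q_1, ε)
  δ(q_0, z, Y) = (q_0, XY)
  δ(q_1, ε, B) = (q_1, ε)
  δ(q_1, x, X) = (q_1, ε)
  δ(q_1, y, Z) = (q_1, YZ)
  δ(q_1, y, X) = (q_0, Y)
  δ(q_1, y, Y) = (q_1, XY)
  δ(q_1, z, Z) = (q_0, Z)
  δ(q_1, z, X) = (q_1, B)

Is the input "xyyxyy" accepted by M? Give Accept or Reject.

(q_0, xyyxyy, Z)
  read x, top Z: go to q_1, push Z → (q_1, yyxyy, Z)
  read y, top Z: go to q_1, push YZ → (q_1, yxyy, YZ)
  read y, top Y: go to q_1, push XY → (q_1, xyy, XYZ)
  read x, top X: go to q_1, push ε → (q_1, yy, YZ)
  read y, top Y: go to q_1, push XY → (q_1, y, XYZ)
  read y, top X: go to q_0, push Y → (q_0, ε, YYZ)
All input consumed; state q_0 ∈ F.

Accept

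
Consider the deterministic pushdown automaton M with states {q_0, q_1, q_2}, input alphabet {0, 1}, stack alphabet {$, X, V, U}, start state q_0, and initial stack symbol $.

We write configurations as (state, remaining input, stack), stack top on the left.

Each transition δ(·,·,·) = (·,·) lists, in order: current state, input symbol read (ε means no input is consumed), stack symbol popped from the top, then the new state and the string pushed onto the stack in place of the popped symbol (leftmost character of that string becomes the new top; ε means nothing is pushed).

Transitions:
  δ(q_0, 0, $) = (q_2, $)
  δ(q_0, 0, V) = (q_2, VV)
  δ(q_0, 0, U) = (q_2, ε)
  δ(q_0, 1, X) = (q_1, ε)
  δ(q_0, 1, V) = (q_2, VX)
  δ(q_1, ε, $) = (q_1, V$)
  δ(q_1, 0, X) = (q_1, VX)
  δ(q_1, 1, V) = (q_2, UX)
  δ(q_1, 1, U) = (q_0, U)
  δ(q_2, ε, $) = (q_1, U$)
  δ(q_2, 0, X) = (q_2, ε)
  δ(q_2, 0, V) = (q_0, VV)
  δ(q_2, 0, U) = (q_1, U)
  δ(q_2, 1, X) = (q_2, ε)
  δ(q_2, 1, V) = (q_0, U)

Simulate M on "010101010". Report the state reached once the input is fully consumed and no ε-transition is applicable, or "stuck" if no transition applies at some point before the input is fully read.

q_1

(q_0, 010101010, $) ⊢ (q_2, 10101010, $) ⊢ (q_1, 10101010, U$) ⊢ (q_0, 0101010, U$) ⊢ (q_2, 101010, $) ⊢ (q_1, 101010, U$) ⊢ (q_0, 01010, U$) ⊢ (q_2, 1010, $) ⊢ (q_1, 1010, U$) ⊢ (q_0, 010, U$) ⊢ (q_2, 10, $) ⊢ (q_1, 10, U$) ⊢ (q_0, 0, U$) ⊢ (q_2, ε, $) ⊢ (q_1, ε, U$)
All input consumed; M is in state q_1.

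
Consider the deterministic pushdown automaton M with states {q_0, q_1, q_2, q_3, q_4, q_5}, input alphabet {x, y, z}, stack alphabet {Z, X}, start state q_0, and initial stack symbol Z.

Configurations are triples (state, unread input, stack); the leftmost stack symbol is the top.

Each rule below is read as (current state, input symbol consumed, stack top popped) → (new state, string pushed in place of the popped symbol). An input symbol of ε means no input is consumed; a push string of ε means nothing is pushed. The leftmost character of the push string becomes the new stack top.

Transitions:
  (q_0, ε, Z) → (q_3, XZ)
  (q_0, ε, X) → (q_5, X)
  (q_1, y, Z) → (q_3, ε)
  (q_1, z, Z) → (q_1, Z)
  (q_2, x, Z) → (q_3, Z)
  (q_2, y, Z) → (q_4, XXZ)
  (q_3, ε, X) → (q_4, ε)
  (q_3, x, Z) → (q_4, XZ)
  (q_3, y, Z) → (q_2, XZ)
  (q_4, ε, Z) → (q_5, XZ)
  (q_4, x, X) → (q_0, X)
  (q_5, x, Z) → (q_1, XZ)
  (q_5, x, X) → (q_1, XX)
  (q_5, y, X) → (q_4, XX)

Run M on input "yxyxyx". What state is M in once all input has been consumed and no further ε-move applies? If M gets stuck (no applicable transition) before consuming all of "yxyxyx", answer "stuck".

q_5

(q_0, yxyxyx, Z) ⊢ (q_3, yxyxyx, XZ) ⊢ (q_4, yxyxyx, Z) ⊢ (q_5, yxyxyx, XZ) ⊢ (q_4, xyxyx, XXZ) ⊢ (q_0, yxyx, XXZ) ⊢ (q_5, yxyx, XXZ) ⊢ (q_4, xyx, XXXZ) ⊢ (q_0, yx, XXXZ) ⊢ (q_5, yx, XXXZ) ⊢ (q_4, x, XXXXZ) ⊢ (q_0, ε, XXXXZ) ⊢ (q_5, ε, XXXXZ)
All input consumed; M is in state q_5.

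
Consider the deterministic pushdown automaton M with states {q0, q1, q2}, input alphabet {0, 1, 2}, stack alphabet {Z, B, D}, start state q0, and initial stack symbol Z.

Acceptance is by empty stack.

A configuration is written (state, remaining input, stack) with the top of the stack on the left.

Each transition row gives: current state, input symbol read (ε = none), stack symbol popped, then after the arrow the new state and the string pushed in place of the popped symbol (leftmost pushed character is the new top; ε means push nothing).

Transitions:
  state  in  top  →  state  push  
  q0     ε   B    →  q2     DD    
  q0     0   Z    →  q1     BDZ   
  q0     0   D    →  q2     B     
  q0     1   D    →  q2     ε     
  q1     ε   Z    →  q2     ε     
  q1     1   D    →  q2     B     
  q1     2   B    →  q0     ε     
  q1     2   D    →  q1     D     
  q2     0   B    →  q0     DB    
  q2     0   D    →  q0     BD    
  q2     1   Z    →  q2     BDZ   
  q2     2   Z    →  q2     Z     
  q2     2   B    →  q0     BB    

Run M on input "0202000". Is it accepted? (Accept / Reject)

Reject

(q0, 0202000, Z)
  read 0, top Z: go to q1, push BDZ → (q1, 202000, BDZ)
  read 2, top B: go to q0, push ε → (q0, 02000, DZ)
  read 0, top D: go to q2, push B → (q2, 2000, BZ)
  read 2, top B: go to q0, push BB → (q0, 000, BBZ)
  ε-move, top B: go to q2, push DD → (q2, 000, DDBZ)
  read 0, top D: go to q0, push BD → (q0, 00, BDDBZ)
  ε-move, top B: go to q2, push DD → (q2, 00, DDDDBZ)
  read 0, top D: go to q0, push BD → (q0, 0, BDDDDBZ)
  ε-move, top B: go to q2, push DD → (q2, 0, DDDDDDBZ)
  read 0, top D: go to q0, push BD → (q0, ε, BDDDDDDBZ)
  ε-move, top B: go to q2, push DD → (q2, ε, DDDDDDDDBZ)
All input consumed; stack is DDDDDDDDBZ, not empty, and no further ε-move applies.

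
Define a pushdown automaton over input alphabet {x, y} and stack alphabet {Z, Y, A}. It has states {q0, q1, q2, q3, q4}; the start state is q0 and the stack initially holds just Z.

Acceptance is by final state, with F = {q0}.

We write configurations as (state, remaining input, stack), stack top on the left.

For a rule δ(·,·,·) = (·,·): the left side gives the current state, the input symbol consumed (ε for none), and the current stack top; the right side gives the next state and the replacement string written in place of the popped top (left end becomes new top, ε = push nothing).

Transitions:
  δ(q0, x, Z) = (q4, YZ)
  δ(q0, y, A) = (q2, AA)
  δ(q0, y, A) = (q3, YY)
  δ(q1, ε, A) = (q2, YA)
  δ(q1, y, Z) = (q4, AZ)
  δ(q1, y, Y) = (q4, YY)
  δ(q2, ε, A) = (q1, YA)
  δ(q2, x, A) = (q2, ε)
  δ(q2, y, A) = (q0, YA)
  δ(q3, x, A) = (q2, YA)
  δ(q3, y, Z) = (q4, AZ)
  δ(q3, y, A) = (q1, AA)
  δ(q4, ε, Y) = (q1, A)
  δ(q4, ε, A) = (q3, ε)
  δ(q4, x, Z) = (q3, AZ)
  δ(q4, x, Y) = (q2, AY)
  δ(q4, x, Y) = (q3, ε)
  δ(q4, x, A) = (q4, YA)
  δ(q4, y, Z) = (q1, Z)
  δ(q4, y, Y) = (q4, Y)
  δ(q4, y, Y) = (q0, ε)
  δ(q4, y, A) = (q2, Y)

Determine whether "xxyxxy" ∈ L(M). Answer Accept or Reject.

Accept

One accepting computation: (q0, xxyxxy, Z) ⊢ (q4, xyxxy, YZ) ⊢ (q3, yxxy, Z) ⊢ (q4, xxy, AZ) ⊢ (q4, xy, YAZ) ⊢ (q2, y, AYAZ) ⊢ (q0, ε, YAYAZ)
All input consumed and state q0 ∈ F.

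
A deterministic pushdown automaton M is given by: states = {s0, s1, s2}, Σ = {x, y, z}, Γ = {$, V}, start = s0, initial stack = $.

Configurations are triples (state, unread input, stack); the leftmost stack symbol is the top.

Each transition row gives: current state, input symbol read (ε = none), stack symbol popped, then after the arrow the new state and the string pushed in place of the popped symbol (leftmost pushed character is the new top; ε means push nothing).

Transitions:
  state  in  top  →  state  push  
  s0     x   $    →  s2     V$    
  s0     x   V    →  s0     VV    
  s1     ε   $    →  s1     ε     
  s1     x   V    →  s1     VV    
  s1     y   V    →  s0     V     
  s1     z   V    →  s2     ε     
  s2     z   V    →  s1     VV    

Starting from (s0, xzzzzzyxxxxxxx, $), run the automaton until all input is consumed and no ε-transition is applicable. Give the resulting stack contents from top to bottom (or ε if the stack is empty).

VVVVVVVVV$

(s0, xzzzzzyxxxxxxx, $)
  read x, top $: go to s2, push V$ → (s2, zzzzzyxxxxxxx, V$)
  read z, top V: go to s1, push VV → (s1, zzzzyxxxxxxx, VV$)
  read z, top V: go to s2, push ε → (s2, zzzyxxxxxxx, V$)
  read z, top V: go to s1, push VV → (s1, zzyxxxxxxx, VV$)
  read z, top V: go to s2, push ε → (s2, zyxxxxxxx, V$)
  read z, top V: go to s1, push VV → (s1, yxxxxxxx, VV$)
  read y, top V: go to s0, push V → (s0, xxxxxxx, VV$)
  read x, top V: go to s0, push VV → (s0, xxxxxx, VVV$)
  read x, top V: go to s0, push VV → (s0, xxxxx, VVVV$)
  read x, top V: go to s0, push VV → (s0, xxxx, VVVVV$)
  read x, top V: go to s0, push VV → (s0, xxx, VVVVVV$)
  read x, top V: go to s0, push VV → (s0, xx, VVVVVVV$)
  read x, top V: go to s0, push VV → (s0, x, VVVVVVVV$)
  read x, top V: go to s0, push VV → (s0, ε, VVVVVVVVV$)
All input consumed in state s0 with stack VVVVVVVVV$.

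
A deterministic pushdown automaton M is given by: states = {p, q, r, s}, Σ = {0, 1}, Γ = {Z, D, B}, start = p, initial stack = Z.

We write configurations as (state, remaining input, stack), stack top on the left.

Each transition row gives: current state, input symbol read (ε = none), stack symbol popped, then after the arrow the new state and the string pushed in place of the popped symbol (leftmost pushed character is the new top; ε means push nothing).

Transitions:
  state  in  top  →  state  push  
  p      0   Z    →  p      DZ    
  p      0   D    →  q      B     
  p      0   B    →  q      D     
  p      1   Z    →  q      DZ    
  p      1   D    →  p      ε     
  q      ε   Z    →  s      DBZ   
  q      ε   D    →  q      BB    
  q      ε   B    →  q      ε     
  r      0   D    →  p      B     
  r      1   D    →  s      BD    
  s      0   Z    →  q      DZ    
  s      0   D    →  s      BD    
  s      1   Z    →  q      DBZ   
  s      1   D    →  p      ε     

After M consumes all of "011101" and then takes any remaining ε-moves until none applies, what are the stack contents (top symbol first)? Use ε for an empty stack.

(p, 011101, Z) ⊢ (p, 11101, DZ) ⊢ (p, 1101, Z) ⊢ (q, 101, DZ) ⊢ (q, 101, BBZ) ⊢ (q, 101, BZ) ⊢ (q, 101, Z) ⊢ (s, 101, DBZ) ⊢ (p, 01, BZ) ⊢ (q, 1, DZ) ⊢ (q, 1, BBZ) ⊢ (q, 1, BZ) ⊢ (q, 1, Z) ⊢ (s, 1, DBZ) ⊢ (p, ε, BZ)
All input consumed in state p with stack BZ.

BZ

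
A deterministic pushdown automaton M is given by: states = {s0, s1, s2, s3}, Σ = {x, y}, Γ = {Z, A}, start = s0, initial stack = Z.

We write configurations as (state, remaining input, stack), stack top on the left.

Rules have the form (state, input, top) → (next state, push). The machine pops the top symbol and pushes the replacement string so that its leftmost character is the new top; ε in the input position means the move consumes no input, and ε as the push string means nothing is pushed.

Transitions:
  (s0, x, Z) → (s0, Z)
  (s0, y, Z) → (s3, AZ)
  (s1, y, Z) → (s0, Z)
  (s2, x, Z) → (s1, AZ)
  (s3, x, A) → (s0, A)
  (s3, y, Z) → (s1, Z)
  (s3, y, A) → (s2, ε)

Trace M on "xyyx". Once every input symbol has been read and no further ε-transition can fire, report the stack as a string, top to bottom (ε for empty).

(s0, xyyx, Z)
  read x, top Z: go to s0, push Z → (s0, yyx, Z)
  read y, top Z: go to s3, push AZ → (s3, yx, AZ)
  read y, top A: go to s2, push ε → (s2, x, Z)
  read x, top Z: go to s1, push AZ → (s1, ε, AZ)
All input consumed in state s1 with stack AZ.

AZ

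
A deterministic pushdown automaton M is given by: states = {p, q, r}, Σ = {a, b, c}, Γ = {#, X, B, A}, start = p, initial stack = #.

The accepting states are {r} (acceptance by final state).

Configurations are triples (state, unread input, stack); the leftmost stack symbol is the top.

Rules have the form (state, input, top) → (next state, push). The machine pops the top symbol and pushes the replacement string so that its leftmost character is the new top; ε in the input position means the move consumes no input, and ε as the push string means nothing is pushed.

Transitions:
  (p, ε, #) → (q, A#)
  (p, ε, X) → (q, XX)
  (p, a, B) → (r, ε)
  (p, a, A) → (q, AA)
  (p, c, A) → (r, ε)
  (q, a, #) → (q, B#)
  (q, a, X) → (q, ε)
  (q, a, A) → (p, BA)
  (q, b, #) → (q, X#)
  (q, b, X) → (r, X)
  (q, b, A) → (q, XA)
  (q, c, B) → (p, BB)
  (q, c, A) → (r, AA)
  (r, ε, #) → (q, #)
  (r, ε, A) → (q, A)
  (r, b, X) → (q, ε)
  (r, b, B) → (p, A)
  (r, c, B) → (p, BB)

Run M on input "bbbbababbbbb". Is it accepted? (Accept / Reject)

Accept

(p, bbbbababbbbb, #) ⊢ (q, bbbbababbbbb, A#) ⊢ (q, bbbababbbbb, XA#) ⊢ (r, bbababbbbb, XA#) ⊢ (q, bababbbbb, A#) ⊢ (q, ababbbbb, XA#) ⊢ (q, babbbbb, A#) ⊢ (q, abbbbb, XA#) ⊢ (q, bbbbb, A#) ⊢ (q, bbbb, XA#) ⊢ (r, bbb, XA#) ⊢ (q, bb, A#) ⊢ (q, b, XA#) ⊢ (r, ε, XA#)
All input consumed; state r ∈ F.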